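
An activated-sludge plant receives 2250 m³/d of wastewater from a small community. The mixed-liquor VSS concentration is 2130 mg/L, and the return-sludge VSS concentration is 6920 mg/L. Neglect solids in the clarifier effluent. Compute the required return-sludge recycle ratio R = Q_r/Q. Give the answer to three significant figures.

R ≈ 0.445

R = Q_r/Q = X/(X_r − X) = 2130 / (6920 − 2130) = 0.4447.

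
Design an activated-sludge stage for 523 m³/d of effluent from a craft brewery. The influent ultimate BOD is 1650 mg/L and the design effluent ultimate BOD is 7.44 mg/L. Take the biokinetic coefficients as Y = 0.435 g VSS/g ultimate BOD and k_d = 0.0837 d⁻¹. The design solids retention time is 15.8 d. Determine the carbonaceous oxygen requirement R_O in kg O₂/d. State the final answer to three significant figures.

Observed yield with endogenous decay: Y_obs = Y / (1 + k_d·θ_c) = 0.435 / (1 + 0.0837 × 15.8) = 0.435 / 2.322 = 0.1873 g VSS/g ultimate BOD.
Q·(S₀ − S) = 523 × (1650 − 7.44) × 10⁻³ = 859.1 kg/d removed.
Biomass synthesised: P_X = Y_obs × 859.1 = 160.9 kg VSS/d.
R_O = Q·(S₀ − S) − 1.42·P_X = 859.1 − 1.42 × 160.9 = 630.6 kg O₂/d.

R_O ≈ 631 kg O₂/d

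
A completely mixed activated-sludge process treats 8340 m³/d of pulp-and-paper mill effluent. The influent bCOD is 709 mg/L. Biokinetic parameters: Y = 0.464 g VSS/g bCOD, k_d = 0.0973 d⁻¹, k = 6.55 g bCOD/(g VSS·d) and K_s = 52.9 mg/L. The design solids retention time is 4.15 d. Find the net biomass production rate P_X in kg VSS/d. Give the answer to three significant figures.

P_X ≈ 1940 kg VSS/d

Effluent substrate depends only on kinetics and SRT: S = K_s(1 + k_d θ_c) / [θ_c(Yk − k_d) − 1] = 52.9 × (1 + 0.0973 × 4.15) / [4.15 × (0.464 × 6.55 − 0.0973) − 1] = 74.26 / 11.21 = 6.625 mg/L.
Correct the yield for decay: Y_obs = Y/(1 + k_d θ_c) = 0.464 / (1 + 0.0973 × 4.15) = 0.464 / 1.404 = 0.3305.
Substrate removed = Q·(S₀ − S) = 8340 m³/d × (709 − 6.63) g/m³ = 5.86×10^6 g/d = 5858 kg/d.
So the net sludge growth is P_X = 0.3305 × 5858 = 1936 kg VSS/d.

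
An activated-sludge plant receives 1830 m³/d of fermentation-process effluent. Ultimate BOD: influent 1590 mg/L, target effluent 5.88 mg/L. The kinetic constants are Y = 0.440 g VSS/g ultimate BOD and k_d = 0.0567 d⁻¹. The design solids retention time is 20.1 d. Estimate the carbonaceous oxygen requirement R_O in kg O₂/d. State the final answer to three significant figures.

R_O ≈ 2050 kg O₂/d

Observed yield with endogenous decay: Y_obs = Y / (1 + k_d·θ_c) = 0.440 / (1 + 0.0567 × 20.1) = 0.440 / 2.140 = 0.2056 g VSS/g ultimate BOD.
Q·(S₀ − S) = 1830 × (1590 − 5.88) × 10⁻³ = 2899 kg/d removed.
P_X = Y_obs·Q·(S₀ − S) = 0.2056 × 2899 = 596.1 kg VSS/d.
Carbonaceous O₂ demand = substrate oxidised − cell-mass equivalent = 2899 − 1.42 × 596.1 = 2052 kg O₂/d.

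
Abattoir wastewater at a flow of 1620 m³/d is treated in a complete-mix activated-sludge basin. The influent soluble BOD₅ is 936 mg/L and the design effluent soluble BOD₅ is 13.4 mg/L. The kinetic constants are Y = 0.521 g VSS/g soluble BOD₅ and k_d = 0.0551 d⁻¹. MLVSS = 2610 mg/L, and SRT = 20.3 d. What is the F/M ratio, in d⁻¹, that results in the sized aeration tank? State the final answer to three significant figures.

Steady-state biomass mass balance: V·X·(1 + k_d·θ_c) = Y·Q·(S₀ − S)·θ_c, so V = 0.521 × 1620 × (936 − 13.4) × 20.3 / [2610 × (1 + 0.0551 × 20.3)] = 1.58×10^7 / 5529 = 2859 m³.
F/M = Q·S₀ / (V·X) = 1620 × 936 / (2859 × 2610) = 0.2032 g soluble BOD₅·(g VSS·d)⁻¹.

F/M ≈ 0.203 d⁻¹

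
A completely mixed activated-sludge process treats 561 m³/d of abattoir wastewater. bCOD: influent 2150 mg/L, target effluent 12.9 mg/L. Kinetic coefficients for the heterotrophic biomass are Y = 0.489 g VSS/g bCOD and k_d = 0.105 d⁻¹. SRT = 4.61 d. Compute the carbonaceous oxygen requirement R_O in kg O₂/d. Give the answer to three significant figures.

Observed yield with endogenous decay: Y_obs = Y / (1 + k_d·θ_c) = 0.489 / (1 + 0.105 × 4.61) = 0.489 / 1.484 = 0.3295 g VSS/g bCOD.
Q·(S₀ − S) = 561 × (2150 − 12.9) × 10⁻³ = 1199 kg/d removed.
Biomass synthesised: P_X = Y_obs × 1199 = 395.0 kg VSS/d.
R_O = Q·ΔS − 1.42 P_X = 1199 − 561.0 = 637.9 kg O₂/d.

R_O ≈ 638 kg O₂/d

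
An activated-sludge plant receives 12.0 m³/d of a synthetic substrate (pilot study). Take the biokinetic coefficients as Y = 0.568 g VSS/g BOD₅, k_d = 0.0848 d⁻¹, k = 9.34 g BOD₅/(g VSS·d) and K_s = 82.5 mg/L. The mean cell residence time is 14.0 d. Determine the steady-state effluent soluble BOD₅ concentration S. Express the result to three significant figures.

Effluent substrate depends only on kinetics and SRT: S = K_s(1 + k_d θ_c) / [θ_c(Yk − k_d) − 1] = 82.5 × (1 + 0.0848 × 14.0) / [14.0 × (0.568 × 9.34 − 0.0848) − 1] = 180.4 / 72.08 = 2.503 mg/L.

S ≈ 2.50 mg/L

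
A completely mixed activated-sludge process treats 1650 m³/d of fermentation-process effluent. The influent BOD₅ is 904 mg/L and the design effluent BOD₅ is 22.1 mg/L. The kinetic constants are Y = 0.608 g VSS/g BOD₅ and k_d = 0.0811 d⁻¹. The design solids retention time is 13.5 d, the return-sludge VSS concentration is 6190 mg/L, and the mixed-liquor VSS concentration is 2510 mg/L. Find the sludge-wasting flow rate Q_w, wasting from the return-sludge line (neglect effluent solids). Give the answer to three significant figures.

Q_w ≈ 68.2 m³/d

From the SRT design equation V = Y Q (S₀−S) θ_c / [X (1 + k_d θ_c)] = 0.608 × 1650 × (904 − 22.1) × 13.5 / [2510 × (1 + 0.0811 × 13.5)] = 1.19×10^7 / 5258 = 2272 m³.
θ_c = V·X/(Q_w·X_r) when wasting from the recycle, so Q_w = V·X/(θ_c·X_r) = 2272 × 2510 / (13.5 × 6190) = 68.23 m³/d.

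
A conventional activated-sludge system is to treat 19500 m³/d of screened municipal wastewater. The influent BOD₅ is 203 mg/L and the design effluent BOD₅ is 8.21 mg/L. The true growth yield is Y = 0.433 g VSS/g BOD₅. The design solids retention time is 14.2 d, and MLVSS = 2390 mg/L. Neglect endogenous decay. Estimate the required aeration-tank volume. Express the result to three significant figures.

V ≈ 9770 m³

V·X = Y·Q·ΔS·θ_c gives V = 0.433 × 19500 × (203 − 8.21) × 14.2 / 2390 = 9772 m³.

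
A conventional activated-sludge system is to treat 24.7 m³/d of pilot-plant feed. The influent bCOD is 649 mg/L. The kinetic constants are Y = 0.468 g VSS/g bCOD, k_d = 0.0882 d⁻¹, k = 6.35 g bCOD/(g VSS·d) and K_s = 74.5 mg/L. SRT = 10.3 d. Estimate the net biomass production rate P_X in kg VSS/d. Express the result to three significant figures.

Effluent substrate depends only on kinetics and SRT: S = K_s(1 + k_d θ_c) / [θ_c(Yk − k_d) − 1] = 74.5 × (1 + 0.0882 × 10.3) / [10.3 × (0.468 × 6.35 − 0.0882) − 1] = 142.2 / 28.70 = 4.954 mg/L.
The observed yield is Y_obs = Y/(1 + k_d·θ_c) = 0.468 / (1 + 0.0882 × 10.3) = 0.468 / 1.908 = 0.2452 g VSS per g bCOD removed.
Substrate removed = Q·(S₀ − S) = 24.7 m³/d × (649 − 4.95) g/m³ = 1.59×10^4 g/d = 15.91 kg/d.
So the net sludge growth is P_X = 0.2452 × 15.91 = 3.901 kg VSS/d.

P_X ≈ 3.90 kg VSS/d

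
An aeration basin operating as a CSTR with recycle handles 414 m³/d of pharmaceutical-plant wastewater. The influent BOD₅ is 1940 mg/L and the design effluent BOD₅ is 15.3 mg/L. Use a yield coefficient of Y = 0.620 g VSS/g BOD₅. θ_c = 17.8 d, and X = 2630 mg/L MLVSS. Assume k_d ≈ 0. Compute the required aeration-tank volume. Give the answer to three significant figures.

V ≈ 3340 m³

With k_d = 0 the design equation reduces to V = Y Q (S₀−S) θ_c / X = 0.620 × 414 × (1940 − 15.3) × 17.8 / 2630 = 3344 m³.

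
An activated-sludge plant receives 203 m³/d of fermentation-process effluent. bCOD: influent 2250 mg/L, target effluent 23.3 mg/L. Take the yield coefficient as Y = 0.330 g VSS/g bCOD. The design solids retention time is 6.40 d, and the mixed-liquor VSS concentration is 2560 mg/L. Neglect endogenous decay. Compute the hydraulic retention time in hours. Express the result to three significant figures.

V·X = Y·Q·ΔS·θ_c gives V = 0.330 × 203 × (2250 − 23.3) × 6.40 / 2560 = 372.9 m³.
HRT = V/Q = 372.9 m³ / 203 m³·d⁻¹ = 1.837 d × 24 = 44.09 h.

τ ≈ 44.1 h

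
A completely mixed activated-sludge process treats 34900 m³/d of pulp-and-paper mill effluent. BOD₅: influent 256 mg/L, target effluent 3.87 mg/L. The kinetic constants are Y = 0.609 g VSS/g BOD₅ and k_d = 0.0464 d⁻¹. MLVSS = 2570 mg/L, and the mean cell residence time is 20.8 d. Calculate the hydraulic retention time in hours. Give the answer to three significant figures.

From the SRT design equation V = Y Q (S₀−S) θ_c / [X (1 + k_d θ_c)] = 0.609 × 34900 × (256 − 3.87) × 20.8 / [2570 × (1 + 0.0464 × 20.8)] = 1.11×10^8 / 5050 = 22070 m³.
τ = V/Q = 22070/34900 = 0.6324 d, or 15.18 h.

τ ≈ 15.2 h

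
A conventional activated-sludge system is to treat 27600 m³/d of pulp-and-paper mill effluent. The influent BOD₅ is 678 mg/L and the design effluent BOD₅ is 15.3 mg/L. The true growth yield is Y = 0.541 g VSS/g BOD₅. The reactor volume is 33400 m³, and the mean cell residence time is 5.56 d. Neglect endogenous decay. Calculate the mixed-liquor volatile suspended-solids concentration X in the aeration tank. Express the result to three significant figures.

From V·X = Y·Q·(S₀ − S)·θ_c (decay neglected): X = 0.541 × 27600 × (678 − 15.3) × 5.56 / 33400 = 1647 mg/L.

X ≈ 1650 mg/L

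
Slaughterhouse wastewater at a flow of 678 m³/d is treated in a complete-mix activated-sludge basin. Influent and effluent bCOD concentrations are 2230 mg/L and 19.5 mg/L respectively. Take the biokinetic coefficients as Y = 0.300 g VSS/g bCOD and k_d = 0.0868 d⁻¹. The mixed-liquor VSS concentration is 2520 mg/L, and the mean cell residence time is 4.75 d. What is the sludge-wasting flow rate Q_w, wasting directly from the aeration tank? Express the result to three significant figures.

Q_w ≈ 126 m³/d

Rearranging the biomass balance for a CMAS with decay, V = Y·Q·ΔS·θ_c / [X·(1+k_d θ_c)] = 0.300 × 678 × (2230 − 19.5) × 4.75 / [2520 × (1 + 0.0868 × 4.75)] = 2.14×10^6 / 3559 = 600.1 m³.
For wasting at MLVSS concentration, Q_w = V/θ_c = 600.1/4.75 = 126.3 m³/d.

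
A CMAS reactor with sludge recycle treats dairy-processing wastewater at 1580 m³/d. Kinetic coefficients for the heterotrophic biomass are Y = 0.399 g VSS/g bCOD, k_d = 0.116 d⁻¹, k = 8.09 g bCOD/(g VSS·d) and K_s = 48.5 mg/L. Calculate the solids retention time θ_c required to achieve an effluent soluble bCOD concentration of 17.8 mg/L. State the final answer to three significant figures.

θ_c ≈ 1.33 d

At the target effluent, Y k S/(K_s+S) = 0.399×8.09×17.8/66.30 = 0.8666 d⁻¹.
θ_c = 1/(μ − k_d) = 1/(0.8666 − 0.116) = 1/0.7506 = 1.332 d.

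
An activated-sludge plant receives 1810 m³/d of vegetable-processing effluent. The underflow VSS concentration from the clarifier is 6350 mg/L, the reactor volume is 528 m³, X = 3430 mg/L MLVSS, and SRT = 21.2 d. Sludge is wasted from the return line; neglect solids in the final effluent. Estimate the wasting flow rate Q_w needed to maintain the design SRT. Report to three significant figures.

Q_w ≈ 13.5 m³/d

θ_c = V·X/(Q_w·X_r) when wasting from the recycle, so Q_w = V·X/(θ_c·X_r) = 528.0 × 3430 / (21.2 × 6350) = 13.45 m³/d.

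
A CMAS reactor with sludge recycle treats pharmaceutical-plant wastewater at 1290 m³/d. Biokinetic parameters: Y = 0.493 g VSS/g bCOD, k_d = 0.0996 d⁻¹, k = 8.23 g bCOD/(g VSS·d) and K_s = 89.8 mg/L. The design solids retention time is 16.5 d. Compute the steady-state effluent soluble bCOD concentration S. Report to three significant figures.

For a completely mixed reactor with recycle the Lawrence–McCarty relation gives S = K_s·(1 + k_d·θ_c) / [θ_c·(Y·k − k_d) − 1] = 89.8 × (1 + 0.0996 × 16.5) / [16.5 × (0.493 × 8.23 − 0.0996) − 1] = 237.4 / 64.30 = 3.692 mg/L.

S ≈ 3.69 mg/L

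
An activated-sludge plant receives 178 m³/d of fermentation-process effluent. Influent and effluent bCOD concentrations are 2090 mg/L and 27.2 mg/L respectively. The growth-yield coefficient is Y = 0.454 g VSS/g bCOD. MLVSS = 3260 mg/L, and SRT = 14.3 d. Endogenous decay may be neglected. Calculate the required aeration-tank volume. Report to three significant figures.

With k_d = 0 the design equation reduces to V = Y Q (S₀−S) θ_c / X = 0.454 × 178 × (2090 − 27.2) × 14.3 / 3260 = 731.2 m³.

V ≈ 731 m³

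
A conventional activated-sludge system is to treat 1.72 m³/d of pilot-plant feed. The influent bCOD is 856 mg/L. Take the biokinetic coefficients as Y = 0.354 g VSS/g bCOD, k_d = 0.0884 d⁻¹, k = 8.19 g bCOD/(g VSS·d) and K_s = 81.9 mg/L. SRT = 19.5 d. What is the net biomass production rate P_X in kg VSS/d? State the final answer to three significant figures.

P_X ≈ 0.190 kg VSS/d

For a completely mixed reactor with recycle the Lawrence–McCarty relation gives S = K_s·(1 + k_d·θ_c) / [θ_c·(Y·k − k_d) − 1] = 81.9 × (1 + 0.0884 × 19.5) / [19.5 × (0.354 × 8.19 − 0.0884) − 1] = 223.1 / 53.81 = 4.146 mg/L.
Correct the yield for decay: Y_obs = Y/(1 + k_d θ_c) = 0.354 / (1 + 0.0884 × 19.5) = 0.354 / 2.724 = 0.1300.
Substrate removed = Q·(S₀ − S) = 1.72 m³/d × (856 − 4.15) g/m³ = 1.47×10^3 g/d = 1.465 kg/d.
Net biomass production P_X = Y_obs × Q·(S₀ − S) = 0.1300 × 1.465 = 0.1904 kg VSS/d.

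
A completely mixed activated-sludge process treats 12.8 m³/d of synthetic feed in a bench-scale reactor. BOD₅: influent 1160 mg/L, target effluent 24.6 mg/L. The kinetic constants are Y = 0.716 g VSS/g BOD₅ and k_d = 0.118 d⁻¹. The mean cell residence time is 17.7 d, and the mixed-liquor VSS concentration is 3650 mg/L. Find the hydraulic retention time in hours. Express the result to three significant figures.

τ ≈ 30.6 h

Steady-state biomass mass balance: V·X·(1 + k_d·θ_c) = Y·Q·(S₀ − S)·θ_c, so V = 0.716 × 12.8 × (1160 − 24.6) × 17.7 / [3650 × (1 + 0.118 × 17.7)] = 1.84×10^5 / 11273 = 16.34 m³.
Hydraulic retention time τ = V/Q = 16.34 / 12.8 = 1.276 d = 30.63 h.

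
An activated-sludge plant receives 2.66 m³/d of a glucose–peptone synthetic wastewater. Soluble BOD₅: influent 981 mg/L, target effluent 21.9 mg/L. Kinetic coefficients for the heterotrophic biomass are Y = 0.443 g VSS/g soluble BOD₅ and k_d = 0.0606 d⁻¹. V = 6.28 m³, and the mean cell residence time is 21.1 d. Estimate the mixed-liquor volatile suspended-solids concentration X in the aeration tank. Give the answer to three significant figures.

Solving the biomass balance for X: X = Y Q (S₀−S) θ_c / [V (1+k_d θ_c)] = 0.443 × 2.66 × (981 − 21.9) × 21.1 / [6.28 × (1 + 0.0606 × 21.1)] = 1666 mg/L.

X ≈ 1670 mg/L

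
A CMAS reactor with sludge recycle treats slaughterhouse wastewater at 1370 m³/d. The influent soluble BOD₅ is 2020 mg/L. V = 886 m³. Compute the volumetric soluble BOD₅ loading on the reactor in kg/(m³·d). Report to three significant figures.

L_v ≈ 3.12 kg soluble BOD₅/(m³·d)

Volumetric loading L_v = Q·S₀ / V = 1370 × 2020 g/m³ / 886.0 m³ = 3123 g/(m³·d) = 3.123 kg soluble BOD₅/(m³·d).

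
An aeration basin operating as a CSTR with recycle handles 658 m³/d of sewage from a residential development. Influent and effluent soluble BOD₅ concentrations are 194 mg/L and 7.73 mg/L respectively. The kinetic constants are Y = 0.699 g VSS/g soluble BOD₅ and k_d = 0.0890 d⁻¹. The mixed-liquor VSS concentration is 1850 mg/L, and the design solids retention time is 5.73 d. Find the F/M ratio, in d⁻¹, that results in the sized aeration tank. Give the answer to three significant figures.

F/M ≈ 0.393 d⁻¹

Steady-state biomass mass balance: V·X·(1 + k_d·θ_c) = Y·Q·(S₀ − S)·θ_c, so V = 0.699 × 658 × (194 − 7.73) × 5.73 / [1850 × (1 + 0.0890 × 5.73)] = 4.91×10^5 / 2793 = 175.7 m³.
Food-to-microorganism ratio F/M = Q S₀ / (V X) = 658 × 194 / (175.7 × 1850) = 0.3926 d⁻¹.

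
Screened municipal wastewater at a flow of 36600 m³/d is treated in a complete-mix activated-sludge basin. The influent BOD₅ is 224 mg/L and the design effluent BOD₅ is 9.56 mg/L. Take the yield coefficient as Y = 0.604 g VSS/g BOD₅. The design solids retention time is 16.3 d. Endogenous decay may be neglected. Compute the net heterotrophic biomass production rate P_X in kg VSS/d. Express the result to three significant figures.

P_X ≈ 4740 kg VSS/d

With endogenous decay neglected, the observed yield equals the true yield: Y_obs = Y = 0.604 g VSS/g BOD₅.
Q·(S₀ − S) = 36600 × (224 − 9.56) × 10⁻³ = 7849 kg/d removed.
Biomass produced: P_X = Y_obs·Q·ΔS = 0.6040 × 7849 ≈ 4740 kg VSS/d.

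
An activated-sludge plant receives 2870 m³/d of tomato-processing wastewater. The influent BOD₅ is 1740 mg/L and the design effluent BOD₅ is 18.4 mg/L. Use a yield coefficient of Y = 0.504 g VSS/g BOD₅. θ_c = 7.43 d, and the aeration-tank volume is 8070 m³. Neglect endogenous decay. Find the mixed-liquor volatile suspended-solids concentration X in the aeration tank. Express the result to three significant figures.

X = Y·Q·ΔS·θ_c / V = 0.504 × 2870 × (1740 − 18.4) × 7.43 / 8070 = 2293 mg/L.

X ≈ 2290 mg/L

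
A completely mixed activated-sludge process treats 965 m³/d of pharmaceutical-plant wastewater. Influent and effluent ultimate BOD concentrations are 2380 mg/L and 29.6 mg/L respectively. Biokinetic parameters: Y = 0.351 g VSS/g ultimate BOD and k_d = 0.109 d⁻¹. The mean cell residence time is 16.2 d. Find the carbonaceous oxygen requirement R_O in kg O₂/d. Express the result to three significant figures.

The observed yield is Y_obs = Y/(1 + k_d·θ_c) = 0.351 / (1 + 0.109 × 16.2) = 0.351 / 2.766 = 0.1269 g VSS per g ultimate BOD removed.
ΔS = 2380 − 29.6 = 2350 mg/L, so the substrate removal rate is 965 × 2350/1000 = 2268 kg ultimate BOD/d.
Biomass synthesised: P_X = Y_obs × 2268 = 287.8 kg VSS/d.
Carbonaceous O₂ demand = substrate oxidised − cell-mass equivalent = 2268 − 1.42 × 287.8 = 1859 kg O₂/d.

R_O ≈ 1860 kg O₂/d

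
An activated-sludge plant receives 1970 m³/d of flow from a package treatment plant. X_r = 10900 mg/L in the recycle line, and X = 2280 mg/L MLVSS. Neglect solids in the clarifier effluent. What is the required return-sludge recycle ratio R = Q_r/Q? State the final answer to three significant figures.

R = Q_r/Q = X/(X_r − X) = 2280 / (10900 − 2280) = 0.2645.

R ≈ 0.265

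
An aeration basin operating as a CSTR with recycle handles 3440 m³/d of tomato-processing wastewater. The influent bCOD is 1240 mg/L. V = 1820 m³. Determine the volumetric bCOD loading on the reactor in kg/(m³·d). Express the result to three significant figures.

L_v ≈ 2.34 kg bCOD/(m³·d)

L_v = Q S₀ / V = 3440 × 1240 × 10⁻³ / 1820 = 2.344 kg/(m³·d).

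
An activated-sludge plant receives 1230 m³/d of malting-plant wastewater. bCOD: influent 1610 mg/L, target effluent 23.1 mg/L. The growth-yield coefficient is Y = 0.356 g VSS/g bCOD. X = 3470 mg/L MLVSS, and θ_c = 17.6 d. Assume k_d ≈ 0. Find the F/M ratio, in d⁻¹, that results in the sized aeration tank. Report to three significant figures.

Biomass mass balance (decay neglected): V·X = Y·Q·(S₀ − S)·θ_c, so V = 0.356 × 1230 × (1610 − 23.1) × 17.6 / 3470 = 3524 m³.
F/M = Q·S₀ / (V·X) = 1230 × 1610 / (3524 × 3470) = 0.1619 g bCOD·(g VSS·d)⁻¹.

F/M ≈ 0.162 d⁻¹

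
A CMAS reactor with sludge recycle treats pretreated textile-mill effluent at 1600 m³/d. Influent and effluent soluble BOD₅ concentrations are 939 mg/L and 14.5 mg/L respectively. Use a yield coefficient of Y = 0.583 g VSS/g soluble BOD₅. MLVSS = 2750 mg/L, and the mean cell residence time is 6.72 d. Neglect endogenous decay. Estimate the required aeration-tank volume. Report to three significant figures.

Biomass mass balance (decay neglected): V·X = Y·Q·(S₀ − S)·θ_c, so V = 0.583 × 1600 × (939 − 14.5) × 6.72 / 2750 = 2107 m³.

V ≈ 2110 m³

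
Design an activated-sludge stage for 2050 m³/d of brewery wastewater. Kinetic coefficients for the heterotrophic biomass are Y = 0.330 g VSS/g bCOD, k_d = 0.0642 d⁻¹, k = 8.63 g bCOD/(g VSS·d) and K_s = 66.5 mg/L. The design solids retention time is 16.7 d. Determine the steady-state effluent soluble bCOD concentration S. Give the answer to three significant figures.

Effluent substrate depends only on kinetics and SRT: S = K_s(1 + k_d θ_c) / [θ_c(Yk − k_d) − 1] = 66.5 × (1 + 0.0642 × 16.7) / [16.7 × (0.330 × 8.63 − 0.0642) − 1] = 137.8 / 45.49 = 3.029 mg/L.

S ≈ 3.03 mg/L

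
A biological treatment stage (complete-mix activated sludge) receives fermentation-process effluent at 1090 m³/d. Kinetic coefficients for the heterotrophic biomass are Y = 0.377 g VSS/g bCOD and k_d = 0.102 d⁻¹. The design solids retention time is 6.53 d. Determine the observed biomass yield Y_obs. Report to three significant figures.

The observed yield is Y_obs = Y/(1 + k_d·θ_c) = 0.377 / (1 + 0.102 × 6.53) = 0.377 / 1.666 = 0.2263 g VSS per g bCOD removed.

Y_obs ≈ 0.226 g VSS/g bCOD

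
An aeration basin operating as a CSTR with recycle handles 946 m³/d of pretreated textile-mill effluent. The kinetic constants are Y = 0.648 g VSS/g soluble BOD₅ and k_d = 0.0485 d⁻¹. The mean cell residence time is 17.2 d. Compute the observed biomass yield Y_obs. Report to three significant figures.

The observed yield is Y_obs = Y/(1 + k_d·θ_c) = 0.648 / (1 + 0.0485 × 17.2) = 0.648 / 1.834 = 0.3533 g VSS per g soluble BOD₅ removed.

Y_obs ≈ 0.353 g VSS/g soluble BOD₅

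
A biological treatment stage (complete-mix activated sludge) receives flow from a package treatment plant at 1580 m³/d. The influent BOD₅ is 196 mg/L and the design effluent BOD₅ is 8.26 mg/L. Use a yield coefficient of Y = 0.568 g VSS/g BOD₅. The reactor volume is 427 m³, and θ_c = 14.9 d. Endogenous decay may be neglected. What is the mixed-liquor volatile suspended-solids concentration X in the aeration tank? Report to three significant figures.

Without decay, X = Y Q (S₀−S) θ_c / V = 0.568 × 1580 × (196 − 8.26) × 14.9 / 427 = 5879 mg/L.

X ≈ 5880 mg/L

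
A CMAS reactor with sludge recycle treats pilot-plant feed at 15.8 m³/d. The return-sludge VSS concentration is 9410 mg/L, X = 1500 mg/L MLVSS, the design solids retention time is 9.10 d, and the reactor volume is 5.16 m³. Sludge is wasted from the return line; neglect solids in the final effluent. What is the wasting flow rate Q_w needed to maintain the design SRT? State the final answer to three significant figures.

Q_w ≈ 0.0904 m³/d

θ_c = V·X/(Q_w·X_r) when wasting from the recycle, so Q_w = V·X/(θ_c·X_r) = 5.160 × 1500 / (9.10 × 9410) = 0.09039 m³/d.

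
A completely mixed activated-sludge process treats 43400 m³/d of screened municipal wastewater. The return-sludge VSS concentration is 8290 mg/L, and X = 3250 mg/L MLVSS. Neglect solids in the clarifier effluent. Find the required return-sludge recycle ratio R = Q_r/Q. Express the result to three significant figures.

R = Q_r/Q = X/(X_r − X) = 3250 / (8290 − 3250) = 0.6448.

R ≈ 0.645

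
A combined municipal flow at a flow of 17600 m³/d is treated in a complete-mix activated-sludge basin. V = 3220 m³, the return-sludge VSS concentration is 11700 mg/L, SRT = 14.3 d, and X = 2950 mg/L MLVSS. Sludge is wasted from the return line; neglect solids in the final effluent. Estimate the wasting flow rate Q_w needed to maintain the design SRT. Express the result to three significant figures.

Wasting from the return line (neglecting effluent solids): Q_w = V·X / (θ_c·X_r) = 3220 × 2950 / (14.3 × 11700) = 56.77 m³/d.

Q_w ≈ 56.8 m³/d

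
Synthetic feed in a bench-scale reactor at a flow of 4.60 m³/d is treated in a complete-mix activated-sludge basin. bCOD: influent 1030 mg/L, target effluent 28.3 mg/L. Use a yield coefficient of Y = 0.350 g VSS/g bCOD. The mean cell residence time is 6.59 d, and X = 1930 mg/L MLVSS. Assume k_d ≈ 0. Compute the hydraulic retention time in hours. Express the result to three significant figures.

With k_d = 0 the design equation reduces to V = Y Q (S₀−S) θ_c / X = 0.350 × 4.60 × (1030 − 28.3) × 6.59 / 1930 = 5.507 m³.
τ = V/Q = 5.507/4.60 = 1.197 d, or 28.73 h.

τ ≈ 28.7 h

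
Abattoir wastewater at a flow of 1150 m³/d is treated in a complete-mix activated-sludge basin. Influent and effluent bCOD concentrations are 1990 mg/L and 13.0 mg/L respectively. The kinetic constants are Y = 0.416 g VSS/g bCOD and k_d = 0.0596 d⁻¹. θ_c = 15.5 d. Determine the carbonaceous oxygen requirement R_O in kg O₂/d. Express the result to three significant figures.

Correct the yield for decay: Y_obs = Y/(1 + k_d θ_c) = 0.416 / (1 + 0.0596 × 15.5) = 0.416 / 1.924 = 0.2162.
Mass of bCOD removed per day: Q(S₀ − S) = 1150 × 1977 g/m³ = 2274 kg/d.
Biomass synthesised: P_X = Y_obs × 2274 = 491.6 kg VSS/d.
R_O = Q·ΔS − 1.42 P_X = 2274 − 698.1 = 1575 kg O₂/d.

R_O ≈ 1580 kg O₂/d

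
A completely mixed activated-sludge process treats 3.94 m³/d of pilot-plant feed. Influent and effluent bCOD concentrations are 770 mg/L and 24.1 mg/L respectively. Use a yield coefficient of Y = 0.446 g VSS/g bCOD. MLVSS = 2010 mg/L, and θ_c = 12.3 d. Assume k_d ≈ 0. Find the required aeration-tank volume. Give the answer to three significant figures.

V ≈ 8.02 m³

V·X = Y·Q·ΔS·θ_c gives V = 0.446 × 3.94 × (770 − 24.1) × 12.3 / 2010 = 8.021 m³.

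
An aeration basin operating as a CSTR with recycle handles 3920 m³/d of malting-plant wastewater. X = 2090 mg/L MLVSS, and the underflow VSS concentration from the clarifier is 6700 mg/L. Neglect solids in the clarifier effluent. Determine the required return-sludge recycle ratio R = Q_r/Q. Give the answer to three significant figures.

R ≈ 0.453

R = Q_r/Q = X/(X_r − X) = 2090 / (6700 − 2090) = 0.4534.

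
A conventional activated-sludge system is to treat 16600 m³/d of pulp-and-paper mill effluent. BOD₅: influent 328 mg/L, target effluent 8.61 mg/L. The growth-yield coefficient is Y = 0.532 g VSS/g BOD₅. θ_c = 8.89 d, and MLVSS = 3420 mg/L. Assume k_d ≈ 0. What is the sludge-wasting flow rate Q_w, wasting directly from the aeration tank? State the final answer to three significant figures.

Biomass mass balance (decay neglected): V·X = Y·Q·(S₀ − S)·θ_c, so V = 0.532 × 16600 × (328 − 8.61) × 8.89 / 3420 = 7332 m³.
With mixed-liquor wasting, θ_c = V/Q_w, so Q_w = V/θ_c = 7332/8.89 = 824.7 m³/d.

Q_w ≈ 825 m³/d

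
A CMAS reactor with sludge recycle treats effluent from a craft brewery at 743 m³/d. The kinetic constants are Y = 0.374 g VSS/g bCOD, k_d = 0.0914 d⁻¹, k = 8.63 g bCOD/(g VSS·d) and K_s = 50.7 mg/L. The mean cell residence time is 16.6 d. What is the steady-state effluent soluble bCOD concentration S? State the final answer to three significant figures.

S ≈ 2.50 mg/L

Effluent substrate depends only on kinetics and SRT: S = K_s(1 + k_d θ_c) / [θ_c(Yk − k_d) − 1] = 50.7 × (1 + 0.0914 × 16.6) / [16.6 × (0.374 × 8.63 − 0.0914) − 1] = 127.6 / 51.06 = 2.499 mg/L.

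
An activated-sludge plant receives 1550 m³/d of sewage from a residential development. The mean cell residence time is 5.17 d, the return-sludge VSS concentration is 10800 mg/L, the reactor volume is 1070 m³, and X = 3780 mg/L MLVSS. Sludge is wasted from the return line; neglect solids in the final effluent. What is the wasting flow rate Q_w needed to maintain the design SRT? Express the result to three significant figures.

Q_w = (V·X)/(θ_c X_r) = 1070 × 3780 / (5.17 × 10800) = 72.44 m³/d.

Q_w ≈ 72.4 m³/d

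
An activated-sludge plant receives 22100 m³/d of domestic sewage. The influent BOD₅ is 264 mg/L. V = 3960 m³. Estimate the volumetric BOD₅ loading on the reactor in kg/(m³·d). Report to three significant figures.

Volumetric loading L_v = Q·S₀ / V = 22100 × 264 g/m³ / 3960 m³ = 1473 g/(m³·d) = 1.473 kg BOD₅/(m³·d).

L_v ≈ 1.47 kg BOD₅/(m³·d)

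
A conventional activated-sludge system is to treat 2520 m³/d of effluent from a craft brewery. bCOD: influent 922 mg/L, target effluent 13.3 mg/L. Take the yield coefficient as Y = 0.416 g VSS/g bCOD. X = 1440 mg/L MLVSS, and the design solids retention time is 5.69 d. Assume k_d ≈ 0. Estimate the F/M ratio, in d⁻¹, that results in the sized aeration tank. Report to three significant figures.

V·X = Y·Q·ΔS·θ_c gives V = 0.416 × 2520 × (922 − 13.3) × 5.69 / 1440 = 3764 m³.
F/M = applied load / biomass = Q·S₀/(V·X) = 2520 × 922 / (3764 × 1440) = 0.4287 d⁻¹.

F/M ≈ 0.429 d⁻¹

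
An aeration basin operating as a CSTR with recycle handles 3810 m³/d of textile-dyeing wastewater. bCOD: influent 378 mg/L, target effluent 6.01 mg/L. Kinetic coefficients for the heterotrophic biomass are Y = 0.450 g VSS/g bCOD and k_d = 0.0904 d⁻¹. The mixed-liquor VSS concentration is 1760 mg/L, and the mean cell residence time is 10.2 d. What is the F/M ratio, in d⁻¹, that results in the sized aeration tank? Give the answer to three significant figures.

Rearranging the biomass balance for a CMAS with decay, V = Y·Q·ΔS·θ_c / [X·(1+k_d θ_c)] = 0.450 × 3810 × (378 − 6.01) × 10.2 / [1760 × (1 + 0.0904 × 10.2)] = 6.51×10^6 / 3383 = 1923 m³.
F/M = Q·S₀ / (V·X) = 3810 × 378 / (1923 × 1760) = 0.4255 g bCOD·(g VSS·d)⁻¹.

F/M ≈ 0.426 d⁻¹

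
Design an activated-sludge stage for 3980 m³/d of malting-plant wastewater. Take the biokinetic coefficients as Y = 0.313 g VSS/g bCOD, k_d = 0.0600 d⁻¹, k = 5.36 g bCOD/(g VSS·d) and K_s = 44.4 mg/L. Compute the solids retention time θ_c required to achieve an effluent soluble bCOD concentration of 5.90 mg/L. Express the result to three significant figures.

θ_c ≈ 7.31 d

At the target effluent, Y k S/(K_s+S) = 0.313×5.36×5.90/50.30 = 0.1968 d⁻¹.
1/θ_c = 0.1968 − 0.0600 = 0.1368 d⁻¹, so θ_c = 7.311 d.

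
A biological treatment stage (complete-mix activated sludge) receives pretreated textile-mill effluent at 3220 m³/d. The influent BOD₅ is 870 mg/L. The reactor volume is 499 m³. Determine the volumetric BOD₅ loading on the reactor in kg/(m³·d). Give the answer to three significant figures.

L_v ≈ 5.61 kg BOD₅/(m³·d)

Applied BOD₅ load per unit volume = Q·S₀/V = (3220 × 870/1000)/499.0 = 5.614 kg BOD₅·m⁻³·d⁻¹.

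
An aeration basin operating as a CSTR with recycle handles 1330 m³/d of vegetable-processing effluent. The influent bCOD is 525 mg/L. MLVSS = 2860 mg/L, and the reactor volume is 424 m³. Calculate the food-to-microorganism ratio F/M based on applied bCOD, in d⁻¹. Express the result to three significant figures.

F/M = Q·S₀ / (V·X) = 1330 × 525 / (424.0 × 2860) = 0.5758 g bCOD·(g VSS·d)⁻¹.

F/M ≈ 0.576 d⁻¹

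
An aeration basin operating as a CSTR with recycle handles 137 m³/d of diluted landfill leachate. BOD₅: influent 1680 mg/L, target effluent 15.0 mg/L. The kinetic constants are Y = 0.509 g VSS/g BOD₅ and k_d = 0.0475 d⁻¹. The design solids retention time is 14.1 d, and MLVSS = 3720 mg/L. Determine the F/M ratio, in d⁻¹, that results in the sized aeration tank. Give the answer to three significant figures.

Steady-state biomass mass balance: V·X·(1 + k_d·θ_c) = Y·Q·(S₀ − S)·θ_c, so V = 0.509 × 137 × (1680 − 15.0) × 14.1 / [3720 × (1 + 0.0475 × 14.1)] = 1.64×10^6 / 6211 = 263.6 m³.
F/M = Q·S₀ / (V·X) = 137 × 1680 / (263.6 × 3720) = 0.2348 g BOD₅·(g VSS·d)⁻¹.

F/M ≈ 0.235 d⁻¹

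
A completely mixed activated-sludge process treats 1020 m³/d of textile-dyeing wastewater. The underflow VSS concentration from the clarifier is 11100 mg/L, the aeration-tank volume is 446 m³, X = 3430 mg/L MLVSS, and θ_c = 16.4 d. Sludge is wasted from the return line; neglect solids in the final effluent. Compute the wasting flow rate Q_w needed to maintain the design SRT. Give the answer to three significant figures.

Q_w ≈ 8.40 m³/d

Q_w = (V·X)/(θ_c X_r) = 446.0 × 3430 / (16.4 × 11100) = 8.404 m³/d.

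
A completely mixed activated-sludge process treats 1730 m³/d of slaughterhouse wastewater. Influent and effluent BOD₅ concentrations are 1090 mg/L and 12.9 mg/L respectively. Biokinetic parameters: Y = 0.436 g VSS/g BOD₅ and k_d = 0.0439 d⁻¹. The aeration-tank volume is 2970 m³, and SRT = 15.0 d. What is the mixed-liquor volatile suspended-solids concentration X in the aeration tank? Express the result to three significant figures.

From V·X·(1 + k_d·θ_c) = Y·Q·(S₀ − S)·θ_c: X = 0.436 × 1730 × (1090 − 12.9) × 15.0 / [2970 × (1 + 0.0439 × 15.0)] = 2474 mg/L.

X ≈ 2470 mg/L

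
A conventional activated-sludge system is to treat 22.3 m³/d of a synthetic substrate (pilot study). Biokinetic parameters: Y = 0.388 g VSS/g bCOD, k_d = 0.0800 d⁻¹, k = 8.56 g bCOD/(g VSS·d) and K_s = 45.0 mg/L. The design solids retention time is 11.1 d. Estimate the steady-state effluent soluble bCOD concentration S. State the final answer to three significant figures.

S ≈ 2.43 mg/L

Effluent substrate depends only on kinetics and SRT: S = K_s(1 + k_d θ_c) / [θ_c(Yk − k_d) − 1] = 45.0 × (1 + 0.0800 × 11.1) / [11.1 × (0.388 × 8.56 − 0.0800) − 1] = 84.96 / 34.98 = 2.429 mg/L.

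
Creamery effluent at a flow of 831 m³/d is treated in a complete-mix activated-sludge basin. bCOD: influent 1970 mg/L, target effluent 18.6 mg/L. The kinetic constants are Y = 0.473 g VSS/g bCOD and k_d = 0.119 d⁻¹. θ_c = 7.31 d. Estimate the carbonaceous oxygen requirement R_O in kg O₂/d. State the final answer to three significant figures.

The observed yield is Y_obs = Y/(1 + k_d·θ_c) = 0.473 / (1 + 0.119 × 7.31) = 0.473 / 1.870 = 0.2530 g VSS per g bCOD removed.
Substrate removed = Q·(S₀ − S) = 831 m³/d × (1970 − 18.6) g/m³ = 1.62×10^6 g/d = 1622 kg/d.
Biomass synthesised: P_X = Y_obs × 1622 = 410.2 kg VSS/d.
Carbonaceous O₂ demand = substrate oxidised − cell-mass equivalent = 1622 − 1.42 × 410.2 = 1039 kg O₂/d.

R_O ≈ 1040 kg O₂/d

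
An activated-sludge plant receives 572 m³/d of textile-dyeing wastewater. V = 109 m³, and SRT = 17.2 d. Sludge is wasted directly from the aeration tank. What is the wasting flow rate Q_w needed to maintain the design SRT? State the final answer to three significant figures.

Q_w ≈ 6.34 m³/d

Wasting from the aeration tank: Q_w = V / θ_c = 109.0 / 17.2 = 6.337 m³/d.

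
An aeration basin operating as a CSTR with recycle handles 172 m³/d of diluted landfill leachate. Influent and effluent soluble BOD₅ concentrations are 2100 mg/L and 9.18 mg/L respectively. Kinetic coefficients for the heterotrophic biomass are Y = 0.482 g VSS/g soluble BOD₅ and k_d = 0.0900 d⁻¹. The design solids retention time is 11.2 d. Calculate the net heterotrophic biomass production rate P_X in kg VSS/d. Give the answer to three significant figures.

Correct the yield for decay: Y_obs = Y/(1 + k_d θ_c) = 0.482 / (1 + 0.0900 × 11.2) = 0.482 / 2.008 = 0.2400.
ΔS = 2100 − 9.18 = 2091 mg/L, so the substrate removal rate is 172 × 2091/1000 = 359.6 kg soluble BOD₅/d.
Biomass produced: P_X = Y_obs·Q·ΔS = 0.2400 × 359.6 ≈ 86.32 kg VSS/d.

P_X ≈ 86.3 kg VSS/d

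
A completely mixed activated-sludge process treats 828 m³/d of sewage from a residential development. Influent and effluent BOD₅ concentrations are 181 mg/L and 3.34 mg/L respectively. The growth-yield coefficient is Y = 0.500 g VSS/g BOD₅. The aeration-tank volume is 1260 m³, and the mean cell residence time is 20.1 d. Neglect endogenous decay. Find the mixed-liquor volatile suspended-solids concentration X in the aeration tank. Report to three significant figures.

X = Y·Q·ΔS·θ_c / V = 0.500 × 828 × (181 − 3.34) × 20.1 / 1260 = 1173 mg/L.

X ≈ 1170 mg/L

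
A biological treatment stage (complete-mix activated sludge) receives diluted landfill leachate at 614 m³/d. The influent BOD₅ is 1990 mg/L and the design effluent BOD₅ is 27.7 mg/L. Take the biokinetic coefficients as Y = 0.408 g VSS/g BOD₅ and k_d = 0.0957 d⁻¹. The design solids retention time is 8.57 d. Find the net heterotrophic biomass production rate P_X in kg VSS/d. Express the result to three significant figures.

P_X ≈ 270 kg VSS/d

Observed yield with endogenous decay: Y_obs = Y / (1 + k_d·θ_c) = 0.408 / (1 + 0.0957 × 8.57) = 0.408 / 1.820 = 0.2242 g VSS/g BOD₅.
Mass of BOD₅ removed per day: Q(S₀ − S) = 614 × 1962 g/m³ = 1205 kg/d.
P_X = Y_obs · Q(S₀ − S) = 0.2242 × 1205 = 270.1 kg VSS/d.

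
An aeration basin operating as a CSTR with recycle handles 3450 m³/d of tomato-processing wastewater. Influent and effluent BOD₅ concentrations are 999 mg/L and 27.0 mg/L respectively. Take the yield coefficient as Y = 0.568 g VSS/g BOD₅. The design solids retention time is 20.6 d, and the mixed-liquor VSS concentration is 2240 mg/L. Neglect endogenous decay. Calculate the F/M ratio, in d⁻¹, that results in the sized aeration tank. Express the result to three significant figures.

With k_d = 0 the design equation reduces to V = Y Q (S₀−S) θ_c / X = 0.568 × 3450 × (999 − 27.0) × 20.6 / 2240 = 17517 m³.
Food-to-microorganism ratio F/M = Q S₀ / (V X) = 3450 × 999 / (17517 × 2240) = 0.08784 d⁻¹.

F/M ≈ 0.0878 d⁻¹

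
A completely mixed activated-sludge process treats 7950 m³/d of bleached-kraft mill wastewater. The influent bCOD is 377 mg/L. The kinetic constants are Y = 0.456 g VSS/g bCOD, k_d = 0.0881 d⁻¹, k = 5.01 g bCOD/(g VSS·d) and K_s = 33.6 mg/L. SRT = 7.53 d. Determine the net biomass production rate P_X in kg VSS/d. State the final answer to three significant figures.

Effluent substrate depends only on kinetics and SRT: S = K_s(1 + k_d θ_c) / [θ_c(Yk − k_d) − 1] = 33.6 × (1 + 0.0881 × 7.53) / [7.53 × (0.456 × 5.01 − 0.0881) − 1] = 55.89 / 15.54 = 3.597 mg/L.
Y_obs = Y / (1 + k_d θ_c) = 0.456 / (1 + 0.0881 × 7.53) = 0.456 / 1.663 = 0.2741.
Mass of bCOD removed per day: Q(S₀ − S) = 7950 × 373.4 g/m³ = 2969 kg/d.
So the net sludge growth is P_X = 0.2741 × 2969 = 813.8 kg VSS/d.

P_X ≈ 814 kg VSS/d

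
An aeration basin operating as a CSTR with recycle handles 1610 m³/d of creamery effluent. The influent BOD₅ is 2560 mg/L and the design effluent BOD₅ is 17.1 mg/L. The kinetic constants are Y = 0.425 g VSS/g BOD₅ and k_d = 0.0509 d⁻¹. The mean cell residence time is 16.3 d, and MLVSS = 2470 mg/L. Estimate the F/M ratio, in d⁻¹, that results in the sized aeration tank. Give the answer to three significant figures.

F/M ≈ 0.266 d⁻¹

Steady-state biomass mass balance: V·X·(1 + k_d·θ_c) = Y·Q·(S₀ − S)·θ_c, so V = 0.425 × 1610 × (2560 − 17.1) × 16.3 / [2470 × (1 + 0.0509 × 16.3)] = 2.84×10^7 / 4519 = 6276 m³.
Food-to-microorganism ratio F/M = Q S₀ / (V X) = 1610 × 2560 / (6276 × 2470) = 0.2659 d⁻¹.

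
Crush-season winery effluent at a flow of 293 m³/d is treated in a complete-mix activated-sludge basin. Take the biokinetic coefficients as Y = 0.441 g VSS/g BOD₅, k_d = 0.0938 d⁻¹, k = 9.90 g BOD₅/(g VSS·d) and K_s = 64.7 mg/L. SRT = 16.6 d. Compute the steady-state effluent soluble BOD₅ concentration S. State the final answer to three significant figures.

S ≈ 2.37 mg/L

Effluent substrate depends only on kinetics and SRT: S = K_s(1 + k_d θ_c) / [θ_c(Yk − k_d) − 1] = 64.7 × (1 + 0.0938 × 16.6) / [16.6 × (0.441 × 9.90 − 0.0938) − 1] = 165.4 / 69.92 = 2.366 mg/L.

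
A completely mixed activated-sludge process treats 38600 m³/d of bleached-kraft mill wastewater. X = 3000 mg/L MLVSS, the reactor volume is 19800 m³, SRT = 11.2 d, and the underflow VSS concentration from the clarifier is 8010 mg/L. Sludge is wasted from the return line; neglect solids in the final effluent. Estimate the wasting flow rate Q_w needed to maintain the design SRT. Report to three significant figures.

θ_c = V·X/(Q_w·X_r) when wasting from the recycle, so Q_w = V·X/(θ_c·X_r) = 19800 × 3000 / (11.2 × 8010) = 662.1 m³/d.

Q_w ≈ 662 m³/d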